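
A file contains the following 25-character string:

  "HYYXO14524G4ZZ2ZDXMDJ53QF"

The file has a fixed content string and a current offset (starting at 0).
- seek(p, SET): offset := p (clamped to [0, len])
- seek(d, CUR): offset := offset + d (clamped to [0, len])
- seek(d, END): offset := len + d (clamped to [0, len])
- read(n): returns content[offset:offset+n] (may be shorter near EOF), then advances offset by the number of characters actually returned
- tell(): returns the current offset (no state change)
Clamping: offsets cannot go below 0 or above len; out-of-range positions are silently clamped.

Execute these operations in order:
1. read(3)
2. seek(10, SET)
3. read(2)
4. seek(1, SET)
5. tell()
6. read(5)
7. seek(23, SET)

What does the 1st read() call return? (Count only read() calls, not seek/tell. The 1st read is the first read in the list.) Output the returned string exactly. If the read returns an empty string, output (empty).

Answer: HYY

Derivation:
After 1 (read(3)): returned 'HYY', offset=3
After 2 (seek(10, SET)): offset=10
After 3 (read(2)): returned 'G4', offset=12
After 4 (seek(1, SET)): offset=1
After 5 (tell()): offset=1
After 6 (read(5)): returned 'YYXO1', offset=6
After 7 (seek(23, SET)): offset=23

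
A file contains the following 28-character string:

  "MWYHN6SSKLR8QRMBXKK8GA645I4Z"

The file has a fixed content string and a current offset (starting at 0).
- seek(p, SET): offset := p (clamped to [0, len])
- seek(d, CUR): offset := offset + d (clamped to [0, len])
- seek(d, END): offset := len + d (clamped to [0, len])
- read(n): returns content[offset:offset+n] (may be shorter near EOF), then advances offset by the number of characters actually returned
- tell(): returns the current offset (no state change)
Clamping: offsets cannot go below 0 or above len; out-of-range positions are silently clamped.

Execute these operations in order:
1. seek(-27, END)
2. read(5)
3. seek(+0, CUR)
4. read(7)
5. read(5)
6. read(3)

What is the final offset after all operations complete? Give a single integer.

Answer: 21

Derivation:
After 1 (seek(-27, END)): offset=1
After 2 (read(5)): returned 'WYHN6', offset=6
After 3 (seek(+0, CUR)): offset=6
After 4 (read(7)): returned 'SSKLR8Q', offset=13
After 5 (read(5)): returned 'RMBXK', offset=18
After 6 (read(3)): returned 'K8G', offset=21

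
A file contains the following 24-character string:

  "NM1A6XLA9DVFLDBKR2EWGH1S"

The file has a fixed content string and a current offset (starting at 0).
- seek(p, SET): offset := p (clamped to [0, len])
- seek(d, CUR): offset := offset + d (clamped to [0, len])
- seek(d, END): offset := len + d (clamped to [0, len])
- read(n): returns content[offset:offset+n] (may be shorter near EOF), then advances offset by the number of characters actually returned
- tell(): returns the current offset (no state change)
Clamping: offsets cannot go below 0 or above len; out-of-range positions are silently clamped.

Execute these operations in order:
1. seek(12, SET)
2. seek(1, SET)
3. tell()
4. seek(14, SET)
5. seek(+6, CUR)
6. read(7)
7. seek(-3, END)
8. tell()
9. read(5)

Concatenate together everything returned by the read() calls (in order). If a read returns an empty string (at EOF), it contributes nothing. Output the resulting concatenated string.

After 1 (seek(12, SET)): offset=12
After 2 (seek(1, SET)): offset=1
After 3 (tell()): offset=1
After 4 (seek(14, SET)): offset=14
After 5 (seek(+6, CUR)): offset=20
After 6 (read(7)): returned 'GH1S', offset=24
After 7 (seek(-3, END)): offset=21
After 8 (tell()): offset=21
After 9 (read(5)): returned 'H1S', offset=24

Answer: GH1SH1S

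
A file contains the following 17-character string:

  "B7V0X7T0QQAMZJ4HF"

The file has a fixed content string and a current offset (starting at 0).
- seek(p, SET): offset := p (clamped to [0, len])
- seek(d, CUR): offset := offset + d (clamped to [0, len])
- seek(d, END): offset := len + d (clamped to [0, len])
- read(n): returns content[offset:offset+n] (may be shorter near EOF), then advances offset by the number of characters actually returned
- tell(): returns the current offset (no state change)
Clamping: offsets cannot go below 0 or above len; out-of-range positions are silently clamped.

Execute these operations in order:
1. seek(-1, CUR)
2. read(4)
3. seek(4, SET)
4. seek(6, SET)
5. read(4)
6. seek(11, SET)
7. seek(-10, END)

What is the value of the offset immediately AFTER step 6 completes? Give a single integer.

Answer: 11

Derivation:
After 1 (seek(-1, CUR)): offset=0
After 2 (read(4)): returned 'B7V0', offset=4
After 3 (seek(4, SET)): offset=4
After 4 (seek(6, SET)): offset=6
After 5 (read(4)): returned 'T0QQ', offset=10
After 6 (seek(11, SET)): offset=11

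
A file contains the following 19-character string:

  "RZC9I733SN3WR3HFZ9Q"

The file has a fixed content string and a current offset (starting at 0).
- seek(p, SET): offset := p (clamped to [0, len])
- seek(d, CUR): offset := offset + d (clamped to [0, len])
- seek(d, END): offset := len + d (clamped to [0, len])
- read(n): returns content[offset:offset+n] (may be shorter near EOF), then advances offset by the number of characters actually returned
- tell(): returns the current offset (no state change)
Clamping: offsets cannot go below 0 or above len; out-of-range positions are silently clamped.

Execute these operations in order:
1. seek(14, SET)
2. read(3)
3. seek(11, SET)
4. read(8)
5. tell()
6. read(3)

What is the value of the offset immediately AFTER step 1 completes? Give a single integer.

Answer: 14

Derivation:
After 1 (seek(14, SET)): offset=14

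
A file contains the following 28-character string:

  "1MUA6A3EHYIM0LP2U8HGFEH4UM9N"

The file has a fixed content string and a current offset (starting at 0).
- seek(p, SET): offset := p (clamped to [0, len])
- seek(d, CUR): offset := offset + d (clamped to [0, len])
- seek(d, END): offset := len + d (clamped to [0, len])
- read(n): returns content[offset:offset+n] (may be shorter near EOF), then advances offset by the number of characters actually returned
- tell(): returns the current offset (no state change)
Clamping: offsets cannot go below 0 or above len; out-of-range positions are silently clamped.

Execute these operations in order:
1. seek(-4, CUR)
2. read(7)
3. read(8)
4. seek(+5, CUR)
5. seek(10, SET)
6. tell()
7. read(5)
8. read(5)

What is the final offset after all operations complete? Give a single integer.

After 1 (seek(-4, CUR)): offset=0
After 2 (read(7)): returned '1MUA6A3', offset=7
After 3 (read(8)): returned 'EHYIM0LP', offset=15
After 4 (seek(+5, CUR)): offset=20
After 5 (seek(10, SET)): offset=10
After 6 (tell()): offset=10
After 7 (read(5)): returned 'IM0LP', offset=15
After 8 (read(5)): returned '2U8HG', offset=20

Answer: 20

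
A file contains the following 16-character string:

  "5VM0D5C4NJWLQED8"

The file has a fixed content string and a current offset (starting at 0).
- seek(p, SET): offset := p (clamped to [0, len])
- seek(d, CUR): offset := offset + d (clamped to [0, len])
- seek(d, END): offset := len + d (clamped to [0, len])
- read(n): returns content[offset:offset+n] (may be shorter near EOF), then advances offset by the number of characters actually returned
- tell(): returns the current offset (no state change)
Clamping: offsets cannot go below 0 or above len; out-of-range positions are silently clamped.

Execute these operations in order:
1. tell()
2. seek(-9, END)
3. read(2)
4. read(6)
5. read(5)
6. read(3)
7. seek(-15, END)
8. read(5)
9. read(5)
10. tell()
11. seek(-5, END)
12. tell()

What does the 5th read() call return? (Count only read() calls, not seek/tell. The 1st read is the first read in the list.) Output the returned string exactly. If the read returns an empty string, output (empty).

After 1 (tell()): offset=0
After 2 (seek(-9, END)): offset=7
After 3 (read(2)): returned '4N', offset=9
After 4 (read(6)): returned 'JWLQED', offset=15
After 5 (read(5)): returned '8', offset=16
After 6 (read(3)): returned '', offset=16
After 7 (seek(-15, END)): offset=1
After 8 (read(5)): returned 'VM0D5', offset=6
After 9 (read(5)): returned 'C4NJW', offset=11
After 10 (tell()): offset=11
After 11 (seek(-5, END)): offset=11
After 12 (tell()): offset=11

Answer: VM0D5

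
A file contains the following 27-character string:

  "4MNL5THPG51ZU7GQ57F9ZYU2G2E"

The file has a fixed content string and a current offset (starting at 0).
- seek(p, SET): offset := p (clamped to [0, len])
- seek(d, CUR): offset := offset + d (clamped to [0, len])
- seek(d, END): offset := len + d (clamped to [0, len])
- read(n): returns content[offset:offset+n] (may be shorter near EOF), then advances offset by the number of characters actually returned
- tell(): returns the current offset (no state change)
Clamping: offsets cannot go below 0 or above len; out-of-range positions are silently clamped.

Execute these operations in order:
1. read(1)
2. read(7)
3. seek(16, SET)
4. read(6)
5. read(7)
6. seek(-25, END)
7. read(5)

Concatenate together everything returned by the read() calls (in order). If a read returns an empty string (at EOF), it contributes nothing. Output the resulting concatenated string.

After 1 (read(1)): returned '4', offset=1
After 2 (read(7)): returned 'MNL5THP', offset=8
After 3 (seek(16, SET)): offset=16
After 4 (read(6)): returned '57F9ZY', offset=22
After 5 (read(7)): returned 'U2G2E', offset=27
After 6 (seek(-25, END)): offset=2
After 7 (read(5)): returned 'NL5TH', offset=7

Answer: 4MNL5THP57F9ZYU2G2ENL5TH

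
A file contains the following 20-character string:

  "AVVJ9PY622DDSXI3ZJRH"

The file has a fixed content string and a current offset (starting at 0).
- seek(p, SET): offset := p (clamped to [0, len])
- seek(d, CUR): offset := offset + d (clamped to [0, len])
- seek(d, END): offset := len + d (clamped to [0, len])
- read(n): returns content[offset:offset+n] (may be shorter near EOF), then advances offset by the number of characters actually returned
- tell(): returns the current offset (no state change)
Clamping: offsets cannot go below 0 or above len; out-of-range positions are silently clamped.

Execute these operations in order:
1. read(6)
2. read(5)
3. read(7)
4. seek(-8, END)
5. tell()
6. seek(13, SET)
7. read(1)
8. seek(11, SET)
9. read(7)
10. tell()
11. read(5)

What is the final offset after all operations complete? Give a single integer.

Answer: 20

Derivation:
After 1 (read(6)): returned 'AVVJ9P', offset=6
After 2 (read(5)): returned 'Y622D', offset=11
After 3 (read(7)): returned 'DSXI3ZJ', offset=18
After 4 (seek(-8, END)): offset=12
After 5 (tell()): offset=12
After 6 (seek(13, SET)): offset=13
After 7 (read(1)): returned 'X', offset=14
After 8 (seek(11, SET)): offset=11
After 9 (read(7)): returned 'DSXI3ZJ', offset=18
After 10 (tell()): offset=18
After 11 (read(5)): returned 'RH', offset=20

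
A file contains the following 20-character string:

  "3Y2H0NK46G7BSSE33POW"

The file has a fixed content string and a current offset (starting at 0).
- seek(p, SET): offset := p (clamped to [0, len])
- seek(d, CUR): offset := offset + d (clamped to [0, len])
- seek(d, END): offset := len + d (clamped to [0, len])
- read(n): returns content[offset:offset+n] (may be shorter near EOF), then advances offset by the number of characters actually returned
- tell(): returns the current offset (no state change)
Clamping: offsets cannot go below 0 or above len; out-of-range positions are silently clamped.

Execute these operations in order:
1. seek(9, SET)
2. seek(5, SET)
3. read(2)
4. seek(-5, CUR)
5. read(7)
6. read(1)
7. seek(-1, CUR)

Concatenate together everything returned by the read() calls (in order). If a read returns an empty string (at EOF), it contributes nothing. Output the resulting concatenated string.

After 1 (seek(9, SET)): offset=9
After 2 (seek(5, SET)): offset=5
After 3 (read(2)): returned 'NK', offset=7
After 4 (seek(-5, CUR)): offset=2
After 5 (read(7)): returned '2H0NK46', offset=9
After 6 (read(1)): returned 'G', offset=10
After 7 (seek(-1, CUR)): offset=9

Answer: NK2H0NK46G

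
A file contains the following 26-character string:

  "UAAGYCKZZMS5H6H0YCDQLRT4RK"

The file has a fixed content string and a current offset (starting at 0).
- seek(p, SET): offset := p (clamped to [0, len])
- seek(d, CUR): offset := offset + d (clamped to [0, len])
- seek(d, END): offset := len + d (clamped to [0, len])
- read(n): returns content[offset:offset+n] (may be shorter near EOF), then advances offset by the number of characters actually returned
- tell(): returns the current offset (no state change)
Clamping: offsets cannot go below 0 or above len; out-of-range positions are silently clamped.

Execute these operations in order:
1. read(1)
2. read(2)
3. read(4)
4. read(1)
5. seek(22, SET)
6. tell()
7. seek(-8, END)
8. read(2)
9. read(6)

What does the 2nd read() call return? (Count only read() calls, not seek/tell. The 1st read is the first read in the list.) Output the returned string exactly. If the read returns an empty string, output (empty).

Answer: AA

Derivation:
After 1 (read(1)): returned 'U', offset=1
After 2 (read(2)): returned 'AA', offset=3
After 3 (read(4)): returned 'GYCK', offset=7
After 4 (read(1)): returned 'Z', offset=8
After 5 (seek(22, SET)): offset=22
After 6 (tell()): offset=22
After 7 (seek(-8, END)): offset=18
After 8 (read(2)): returned 'DQ', offset=20
After 9 (read(6)): returned 'LRT4RK', offset=26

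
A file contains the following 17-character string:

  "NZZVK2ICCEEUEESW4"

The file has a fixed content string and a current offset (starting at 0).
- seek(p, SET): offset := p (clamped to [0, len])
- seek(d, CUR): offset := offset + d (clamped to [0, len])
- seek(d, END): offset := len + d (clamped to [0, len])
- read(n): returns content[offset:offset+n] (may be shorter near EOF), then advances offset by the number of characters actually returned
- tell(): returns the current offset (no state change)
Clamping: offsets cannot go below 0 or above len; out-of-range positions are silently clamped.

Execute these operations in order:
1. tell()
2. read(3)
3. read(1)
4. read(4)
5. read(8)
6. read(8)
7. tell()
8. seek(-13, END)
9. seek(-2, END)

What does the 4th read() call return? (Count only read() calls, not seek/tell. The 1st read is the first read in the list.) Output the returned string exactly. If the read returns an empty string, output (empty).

Answer: CEEUEESW

Derivation:
After 1 (tell()): offset=0
After 2 (read(3)): returned 'NZZ', offset=3
After 3 (read(1)): returned 'V', offset=4
After 4 (read(4)): returned 'K2IC', offset=8
After 5 (read(8)): returned 'CEEUEESW', offset=16
After 6 (read(8)): returned '4', offset=17
After 7 (tell()): offset=17
After 8 (seek(-13, END)): offset=4
After 9 (seek(-2, END)): offset=15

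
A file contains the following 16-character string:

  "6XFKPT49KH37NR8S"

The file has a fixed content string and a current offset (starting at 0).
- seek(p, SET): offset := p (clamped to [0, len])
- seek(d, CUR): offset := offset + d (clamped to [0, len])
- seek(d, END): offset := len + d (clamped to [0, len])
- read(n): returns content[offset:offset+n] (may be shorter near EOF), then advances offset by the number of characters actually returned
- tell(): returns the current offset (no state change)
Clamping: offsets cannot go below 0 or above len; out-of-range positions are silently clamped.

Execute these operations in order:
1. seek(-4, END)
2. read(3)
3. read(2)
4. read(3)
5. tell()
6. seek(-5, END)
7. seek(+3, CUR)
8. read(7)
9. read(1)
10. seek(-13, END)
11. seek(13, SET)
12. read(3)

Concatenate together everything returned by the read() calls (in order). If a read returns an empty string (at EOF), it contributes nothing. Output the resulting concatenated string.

After 1 (seek(-4, END)): offset=12
After 2 (read(3)): returned 'NR8', offset=15
After 3 (read(2)): returned 'S', offset=16
After 4 (read(3)): returned '', offset=16
After 5 (tell()): offset=16
After 6 (seek(-5, END)): offset=11
After 7 (seek(+3, CUR)): offset=14
After 8 (read(7)): returned '8S', offset=16
After 9 (read(1)): returned '', offset=16
After 10 (seek(-13, END)): offset=3
After 11 (seek(13, SET)): offset=13
After 12 (read(3)): returned 'R8S', offset=16

Answer: NR8S8SR8S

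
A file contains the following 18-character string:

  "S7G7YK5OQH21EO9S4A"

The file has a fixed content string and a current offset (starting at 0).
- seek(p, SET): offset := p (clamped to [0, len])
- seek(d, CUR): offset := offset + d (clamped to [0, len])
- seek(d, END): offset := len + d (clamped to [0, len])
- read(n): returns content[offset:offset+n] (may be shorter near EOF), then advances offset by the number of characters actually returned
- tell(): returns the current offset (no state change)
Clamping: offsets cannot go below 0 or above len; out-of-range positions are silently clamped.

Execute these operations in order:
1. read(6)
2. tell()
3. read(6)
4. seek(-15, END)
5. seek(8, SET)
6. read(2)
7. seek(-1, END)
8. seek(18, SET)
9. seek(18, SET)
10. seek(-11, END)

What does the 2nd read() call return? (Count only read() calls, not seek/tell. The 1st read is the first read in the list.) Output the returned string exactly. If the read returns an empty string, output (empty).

Answer: 5OQH21

Derivation:
After 1 (read(6)): returned 'S7G7YK', offset=6
After 2 (tell()): offset=6
After 3 (read(6)): returned '5OQH21', offset=12
After 4 (seek(-15, END)): offset=3
After 5 (seek(8, SET)): offset=8
After 6 (read(2)): returned 'QH', offset=10
After 7 (seek(-1, END)): offset=17
After 8 (seek(18, SET)): offset=18
After 9 (seek(18, SET)): offset=18
After 10 (seek(-11, END)): offset=7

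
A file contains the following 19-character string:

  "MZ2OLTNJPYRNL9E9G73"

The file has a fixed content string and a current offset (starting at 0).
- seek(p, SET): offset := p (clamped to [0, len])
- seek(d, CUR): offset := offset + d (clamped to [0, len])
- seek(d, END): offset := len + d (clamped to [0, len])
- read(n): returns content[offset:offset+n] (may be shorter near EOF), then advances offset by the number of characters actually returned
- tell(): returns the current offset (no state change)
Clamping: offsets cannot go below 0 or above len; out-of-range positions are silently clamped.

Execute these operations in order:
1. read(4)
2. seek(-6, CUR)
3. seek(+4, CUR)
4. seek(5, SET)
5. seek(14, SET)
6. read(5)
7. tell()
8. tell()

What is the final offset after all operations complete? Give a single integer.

Answer: 19

Derivation:
After 1 (read(4)): returned 'MZ2O', offset=4
After 2 (seek(-6, CUR)): offset=0
After 3 (seek(+4, CUR)): offset=4
After 4 (seek(5, SET)): offset=5
After 5 (seek(14, SET)): offset=14
After 6 (read(5)): returned 'E9G73', offset=19
After 7 (tell()): offset=19
After 8 (tell()): offset=19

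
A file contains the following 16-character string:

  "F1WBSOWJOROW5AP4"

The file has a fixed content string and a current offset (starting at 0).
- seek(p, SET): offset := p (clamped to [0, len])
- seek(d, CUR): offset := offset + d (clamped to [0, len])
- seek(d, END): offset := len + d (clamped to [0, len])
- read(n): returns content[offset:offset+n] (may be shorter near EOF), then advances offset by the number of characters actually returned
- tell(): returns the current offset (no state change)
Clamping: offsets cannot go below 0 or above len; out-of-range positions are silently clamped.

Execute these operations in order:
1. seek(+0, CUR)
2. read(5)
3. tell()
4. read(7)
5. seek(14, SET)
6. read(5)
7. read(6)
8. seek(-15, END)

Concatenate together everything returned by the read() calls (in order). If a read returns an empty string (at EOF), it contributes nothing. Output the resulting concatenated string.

Answer: F1WBSOWJOROWP4

Derivation:
After 1 (seek(+0, CUR)): offset=0
After 2 (read(5)): returned 'F1WBS', offset=5
After 3 (tell()): offset=5
After 4 (read(7)): returned 'OWJOROW', offset=12
After 5 (seek(14, SET)): offset=14
After 6 (read(5)): returned 'P4', offset=16
After 7 (read(6)): returned '', offset=16
After 8 (seek(-15, END)): offset=1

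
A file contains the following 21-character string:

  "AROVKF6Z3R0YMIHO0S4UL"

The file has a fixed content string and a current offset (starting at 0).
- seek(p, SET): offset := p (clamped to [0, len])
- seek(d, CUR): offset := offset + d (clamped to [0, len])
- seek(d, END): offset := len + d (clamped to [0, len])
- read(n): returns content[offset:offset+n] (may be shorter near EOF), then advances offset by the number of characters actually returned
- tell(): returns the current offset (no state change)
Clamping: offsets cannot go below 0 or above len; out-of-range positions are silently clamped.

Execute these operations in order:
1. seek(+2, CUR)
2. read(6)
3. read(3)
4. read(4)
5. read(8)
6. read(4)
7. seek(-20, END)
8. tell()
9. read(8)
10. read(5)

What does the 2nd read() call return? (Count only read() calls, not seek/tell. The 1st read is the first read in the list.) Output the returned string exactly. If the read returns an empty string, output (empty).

Answer: 3R0

Derivation:
After 1 (seek(+2, CUR)): offset=2
After 2 (read(6)): returned 'OVKF6Z', offset=8
After 3 (read(3)): returned '3R0', offset=11
After 4 (read(4)): returned 'YMIH', offset=15
After 5 (read(8)): returned 'O0S4UL', offset=21
After 6 (read(4)): returned '', offset=21
After 7 (seek(-20, END)): offset=1
After 8 (tell()): offset=1
After 9 (read(8)): returned 'ROVKF6Z3', offset=9
After 10 (read(5)): returned 'R0YMI', offset=14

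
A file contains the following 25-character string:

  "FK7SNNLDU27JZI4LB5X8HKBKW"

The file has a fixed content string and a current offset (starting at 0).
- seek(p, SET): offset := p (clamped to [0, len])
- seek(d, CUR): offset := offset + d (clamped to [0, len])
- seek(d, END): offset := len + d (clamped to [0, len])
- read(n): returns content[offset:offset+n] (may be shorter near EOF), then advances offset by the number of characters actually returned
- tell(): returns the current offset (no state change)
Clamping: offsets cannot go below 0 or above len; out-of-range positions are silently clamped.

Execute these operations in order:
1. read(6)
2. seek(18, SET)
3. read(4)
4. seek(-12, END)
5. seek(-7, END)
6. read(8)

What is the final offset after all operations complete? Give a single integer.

After 1 (read(6)): returned 'FK7SNN', offset=6
After 2 (seek(18, SET)): offset=18
After 3 (read(4)): returned 'X8HK', offset=22
After 4 (seek(-12, END)): offset=13
After 5 (seek(-7, END)): offset=18
After 6 (read(8)): returned 'X8HKBKW', offset=25

Answer: 25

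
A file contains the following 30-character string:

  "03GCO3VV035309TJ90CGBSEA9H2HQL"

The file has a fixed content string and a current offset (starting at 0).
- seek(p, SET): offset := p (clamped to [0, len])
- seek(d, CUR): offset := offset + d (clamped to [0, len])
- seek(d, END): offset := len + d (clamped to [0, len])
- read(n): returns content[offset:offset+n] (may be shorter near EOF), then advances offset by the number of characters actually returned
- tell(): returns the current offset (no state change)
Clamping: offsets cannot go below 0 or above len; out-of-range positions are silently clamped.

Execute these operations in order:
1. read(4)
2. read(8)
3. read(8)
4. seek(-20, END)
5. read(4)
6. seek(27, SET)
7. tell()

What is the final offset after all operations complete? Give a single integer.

After 1 (read(4)): returned '03GC', offset=4
After 2 (read(8)): returned 'O3VV0353', offset=12
After 3 (read(8)): returned '09TJ90CG', offset=20
After 4 (seek(-20, END)): offset=10
After 5 (read(4)): returned '5309', offset=14
After 6 (seek(27, SET)): offset=27
After 7 (tell()): offset=27

Answer: 27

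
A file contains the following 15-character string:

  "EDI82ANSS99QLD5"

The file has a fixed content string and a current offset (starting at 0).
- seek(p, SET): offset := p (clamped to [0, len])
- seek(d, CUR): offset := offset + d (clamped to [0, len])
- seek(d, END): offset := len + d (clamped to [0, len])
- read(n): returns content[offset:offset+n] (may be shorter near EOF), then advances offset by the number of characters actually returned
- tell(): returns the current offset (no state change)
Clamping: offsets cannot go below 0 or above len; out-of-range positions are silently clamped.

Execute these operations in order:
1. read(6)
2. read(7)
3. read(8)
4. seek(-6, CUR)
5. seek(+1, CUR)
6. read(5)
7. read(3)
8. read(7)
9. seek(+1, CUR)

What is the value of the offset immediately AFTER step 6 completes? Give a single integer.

Answer: 15

Derivation:
After 1 (read(6)): returned 'EDI82A', offset=6
After 2 (read(7)): returned 'NSS99QL', offset=13
After 3 (read(8)): returned 'D5', offset=15
After 4 (seek(-6, CUR)): offset=9
After 5 (seek(+1, CUR)): offset=10
After 6 (read(5)): returned '9QLD5', offset=15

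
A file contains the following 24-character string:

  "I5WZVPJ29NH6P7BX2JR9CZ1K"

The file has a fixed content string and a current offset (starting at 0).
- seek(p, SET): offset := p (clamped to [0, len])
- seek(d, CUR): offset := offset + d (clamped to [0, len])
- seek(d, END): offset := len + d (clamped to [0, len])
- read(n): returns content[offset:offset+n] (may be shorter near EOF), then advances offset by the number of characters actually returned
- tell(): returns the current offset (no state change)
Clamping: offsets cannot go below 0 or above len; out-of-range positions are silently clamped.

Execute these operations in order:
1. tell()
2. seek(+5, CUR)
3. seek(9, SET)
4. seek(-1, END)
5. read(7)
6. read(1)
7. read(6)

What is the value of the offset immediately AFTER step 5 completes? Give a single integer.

Answer: 24

Derivation:
After 1 (tell()): offset=0
After 2 (seek(+5, CUR)): offset=5
After 3 (seek(9, SET)): offset=9
After 4 (seek(-1, END)): offset=23
After 5 (read(7)): returned 'K', offset=24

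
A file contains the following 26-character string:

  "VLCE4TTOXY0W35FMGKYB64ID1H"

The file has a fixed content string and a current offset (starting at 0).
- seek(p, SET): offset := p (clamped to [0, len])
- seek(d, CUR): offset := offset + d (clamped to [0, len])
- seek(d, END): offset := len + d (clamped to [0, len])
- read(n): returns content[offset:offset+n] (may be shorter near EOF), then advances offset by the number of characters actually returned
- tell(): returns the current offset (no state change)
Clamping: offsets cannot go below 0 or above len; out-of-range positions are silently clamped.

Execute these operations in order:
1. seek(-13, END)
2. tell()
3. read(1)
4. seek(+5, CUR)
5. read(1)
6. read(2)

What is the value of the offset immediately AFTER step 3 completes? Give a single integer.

After 1 (seek(-13, END)): offset=13
After 2 (tell()): offset=13
After 3 (read(1)): returned '5', offset=14

Answer: 14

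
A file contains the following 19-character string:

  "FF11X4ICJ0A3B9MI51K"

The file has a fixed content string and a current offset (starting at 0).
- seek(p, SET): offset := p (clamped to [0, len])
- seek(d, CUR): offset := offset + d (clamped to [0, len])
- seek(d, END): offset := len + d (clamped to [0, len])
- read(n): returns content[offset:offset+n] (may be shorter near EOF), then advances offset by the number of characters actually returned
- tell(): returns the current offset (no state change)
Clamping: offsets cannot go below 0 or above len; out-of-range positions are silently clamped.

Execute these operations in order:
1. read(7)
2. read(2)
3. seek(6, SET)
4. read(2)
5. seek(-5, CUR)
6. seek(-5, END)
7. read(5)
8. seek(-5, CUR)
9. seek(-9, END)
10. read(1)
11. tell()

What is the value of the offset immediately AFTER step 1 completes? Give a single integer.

After 1 (read(7)): returned 'FF11X4I', offset=7

Answer: 7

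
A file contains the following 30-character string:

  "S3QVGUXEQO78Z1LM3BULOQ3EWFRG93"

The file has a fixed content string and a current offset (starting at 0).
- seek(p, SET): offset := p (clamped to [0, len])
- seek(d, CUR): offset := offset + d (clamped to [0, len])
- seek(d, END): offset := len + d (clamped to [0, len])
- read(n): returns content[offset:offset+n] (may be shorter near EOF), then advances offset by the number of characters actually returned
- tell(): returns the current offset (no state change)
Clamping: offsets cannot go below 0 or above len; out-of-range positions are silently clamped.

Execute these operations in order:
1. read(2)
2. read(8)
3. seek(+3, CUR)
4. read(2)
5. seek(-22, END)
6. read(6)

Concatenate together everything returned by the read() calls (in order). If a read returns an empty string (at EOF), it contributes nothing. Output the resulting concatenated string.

After 1 (read(2)): returned 'S3', offset=2
After 2 (read(8)): returned 'QVGUXEQO', offset=10
After 3 (seek(+3, CUR)): offset=13
After 4 (read(2)): returned '1L', offset=15
After 5 (seek(-22, END)): offset=8
After 6 (read(6)): returned 'QO78Z1', offset=14

Answer: S3QVGUXEQO1LQO78Z1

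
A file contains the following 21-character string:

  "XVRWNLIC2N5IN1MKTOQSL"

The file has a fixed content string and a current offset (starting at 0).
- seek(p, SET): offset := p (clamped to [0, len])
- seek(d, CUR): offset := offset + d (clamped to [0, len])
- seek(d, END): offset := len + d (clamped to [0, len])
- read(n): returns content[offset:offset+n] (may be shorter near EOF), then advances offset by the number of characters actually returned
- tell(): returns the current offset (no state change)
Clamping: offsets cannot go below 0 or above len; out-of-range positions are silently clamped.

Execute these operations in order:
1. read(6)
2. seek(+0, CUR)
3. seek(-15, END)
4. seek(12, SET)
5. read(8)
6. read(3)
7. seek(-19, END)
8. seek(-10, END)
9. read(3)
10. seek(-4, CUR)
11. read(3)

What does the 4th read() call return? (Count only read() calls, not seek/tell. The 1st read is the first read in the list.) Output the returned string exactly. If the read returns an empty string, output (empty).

Answer: IN1

Derivation:
After 1 (read(6)): returned 'XVRWNL', offset=6
After 2 (seek(+0, CUR)): offset=6
After 3 (seek(-15, END)): offset=6
After 4 (seek(12, SET)): offset=12
After 5 (read(8)): returned 'N1MKTOQS', offset=20
After 6 (read(3)): returned 'L', offset=21
After 7 (seek(-19, END)): offset=2
After 8 (seek(-10, END)): offset=11
After 9 (read(3)): returned 'IN1', offset=14
After 10 (seek(-4, CUR)): offset=10
After 11 (read(3)): returned '5IN', offset=13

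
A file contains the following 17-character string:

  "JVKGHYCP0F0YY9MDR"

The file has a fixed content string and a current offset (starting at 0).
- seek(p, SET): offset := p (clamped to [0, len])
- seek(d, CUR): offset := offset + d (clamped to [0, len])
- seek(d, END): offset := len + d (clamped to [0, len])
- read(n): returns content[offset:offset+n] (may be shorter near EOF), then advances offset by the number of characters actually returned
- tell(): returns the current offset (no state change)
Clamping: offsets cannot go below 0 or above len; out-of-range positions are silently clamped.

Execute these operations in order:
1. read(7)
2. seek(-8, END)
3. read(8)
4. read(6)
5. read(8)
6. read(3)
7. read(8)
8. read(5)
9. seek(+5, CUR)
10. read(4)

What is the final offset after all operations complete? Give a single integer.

Answer: 17

Derivation:
After 1 (read(7)): returned 'JVKGHYC', offset=7
After 2 (seek(-8, END)): offset=9
After 3 (read(8)): returned 'F0YY9MDR', offset=17
After 4 (read(6)): returned '', offset=17
After 5 (read(8)): returned '', offset=17
After 6 (read(3)): returned '', offset=17
After 7 (read(8)): returned '', offset=17
After 8 (read(5)): returned '', offset=17
After 9 (seek(+5, CUR)): offset=17
After 10 (read(4)): returned '', offset=17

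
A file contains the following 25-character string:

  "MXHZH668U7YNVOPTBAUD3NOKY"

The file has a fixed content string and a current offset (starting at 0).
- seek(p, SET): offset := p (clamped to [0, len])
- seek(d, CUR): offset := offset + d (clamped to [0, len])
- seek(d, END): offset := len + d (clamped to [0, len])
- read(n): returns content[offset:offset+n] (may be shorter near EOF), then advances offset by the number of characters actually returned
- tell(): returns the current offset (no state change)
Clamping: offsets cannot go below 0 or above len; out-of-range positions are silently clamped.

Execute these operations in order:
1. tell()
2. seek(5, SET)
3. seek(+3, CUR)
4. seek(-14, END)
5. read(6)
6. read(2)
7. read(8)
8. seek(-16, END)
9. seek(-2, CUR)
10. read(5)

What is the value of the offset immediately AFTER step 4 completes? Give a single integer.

Answer: 11

Derivation:
After 1 (tell()): offset=0
After 2 (seek(5, SET)): offset=5
After 3 (seek(+3, CUR)): offset=8
After 4 (seek(-14, END)): offset=11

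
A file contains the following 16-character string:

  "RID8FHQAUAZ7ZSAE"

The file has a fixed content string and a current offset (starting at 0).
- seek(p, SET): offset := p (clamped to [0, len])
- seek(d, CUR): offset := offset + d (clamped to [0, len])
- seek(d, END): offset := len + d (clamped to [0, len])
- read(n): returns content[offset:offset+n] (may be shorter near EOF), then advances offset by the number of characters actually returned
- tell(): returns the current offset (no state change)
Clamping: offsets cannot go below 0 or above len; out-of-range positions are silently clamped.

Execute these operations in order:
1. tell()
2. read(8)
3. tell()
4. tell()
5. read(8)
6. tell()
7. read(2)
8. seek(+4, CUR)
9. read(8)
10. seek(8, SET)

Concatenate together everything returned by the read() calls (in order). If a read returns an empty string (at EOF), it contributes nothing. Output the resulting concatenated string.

After 1 (tell()): offset=0
After 2 (read(8)): returned 'RID8FHQA', offset=8
After 3 (tell()): offset=8
After 4 (tell()): offset=8
After 5 (read(8)): returned 'UAZ7ZSAE', offset=16
After 6 (tell()): offset=16
After 7 (read(2)): returned '', offset=16
After 8 (seek(+4, CUR)): offset=16
After 9 (read(8)): returned '', offset=16
After 10 (seek(8, SET)): offset=8

Answer: RID8FHQAUAZ7ZSAE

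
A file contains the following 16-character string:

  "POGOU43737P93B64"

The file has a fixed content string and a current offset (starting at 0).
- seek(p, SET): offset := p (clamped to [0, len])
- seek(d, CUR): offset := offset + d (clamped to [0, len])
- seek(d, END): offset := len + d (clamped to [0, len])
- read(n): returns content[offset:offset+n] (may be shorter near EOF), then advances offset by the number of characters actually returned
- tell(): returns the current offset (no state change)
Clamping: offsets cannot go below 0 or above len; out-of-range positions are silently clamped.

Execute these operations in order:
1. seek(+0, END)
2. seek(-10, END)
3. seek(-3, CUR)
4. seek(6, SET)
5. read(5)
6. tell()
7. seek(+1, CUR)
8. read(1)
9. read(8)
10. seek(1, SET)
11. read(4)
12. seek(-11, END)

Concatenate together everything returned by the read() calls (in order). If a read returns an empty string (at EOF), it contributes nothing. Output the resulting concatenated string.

After 1 (seek(+0, END)): offset=16
After 2 (seek(-10, END)): offset=6
After 3 (seek(-3, CUR)): offset=3
After 4 (seek(6, SET)): offset=6
After 5 (read(5)): returned '3737P', offset=11
After 6 (tell()): offset=11
After 7 (seek(+1, CUR)): offset=12
After 8 (read(1)): returned '3', offset=13
After 9 (read(8)): returned 'B64', offset=16
After 10 (seek(1, SET)): offset=1
After 11 (read(4)): returned 'OGOU', offset=5
After 12 (seek(-11, END)): offset=5

Answer: 3737P3B64OGOU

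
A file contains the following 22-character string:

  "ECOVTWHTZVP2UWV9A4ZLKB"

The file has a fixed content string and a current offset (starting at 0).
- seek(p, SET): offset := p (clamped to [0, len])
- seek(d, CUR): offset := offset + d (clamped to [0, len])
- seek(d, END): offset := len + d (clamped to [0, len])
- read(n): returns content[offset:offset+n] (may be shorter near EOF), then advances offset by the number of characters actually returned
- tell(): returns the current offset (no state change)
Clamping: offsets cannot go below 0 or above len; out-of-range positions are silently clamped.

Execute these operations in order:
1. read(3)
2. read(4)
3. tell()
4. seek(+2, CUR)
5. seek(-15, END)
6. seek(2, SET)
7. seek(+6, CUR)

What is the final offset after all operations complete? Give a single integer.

After 1 (read(3)): returned 'ECO', offset=3
After 2 (read(4)): returned 'VTWH', offset=7
After 3 (tell()): offset=7
After 4 (seek(+2, CUR)): offset=9
After 5 (seek(-15, END)): offset=7
After 6 (seek(2, SET)): offset=2
After 7 (seek(+6, CUR)): offset=8

Answer: 8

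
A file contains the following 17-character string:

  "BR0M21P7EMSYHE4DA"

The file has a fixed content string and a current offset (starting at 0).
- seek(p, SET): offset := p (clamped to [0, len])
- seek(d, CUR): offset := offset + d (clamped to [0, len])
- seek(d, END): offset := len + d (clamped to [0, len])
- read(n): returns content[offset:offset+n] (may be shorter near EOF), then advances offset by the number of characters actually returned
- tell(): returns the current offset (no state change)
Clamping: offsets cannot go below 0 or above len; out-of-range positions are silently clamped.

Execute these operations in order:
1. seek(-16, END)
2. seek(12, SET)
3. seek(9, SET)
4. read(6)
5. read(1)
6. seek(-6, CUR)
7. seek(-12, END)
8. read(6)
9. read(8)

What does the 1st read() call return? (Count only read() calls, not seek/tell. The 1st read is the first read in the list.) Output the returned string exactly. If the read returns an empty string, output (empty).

After 1 (seek(-16, END)): offset=1
After 2 (seek(12, SET)): offset=12
After 3 (seek(9, SET)): offset=9
After 4 (read(6)): returned 'MSYHE4', offset=15
After 5 (read(1)): returned 'D', offset=16
After 6 (seek(-6, CUR)): offset=10
After 7 (seek(-12, END)): offset=5
After 8 (read(6)): returned '1P7EMS', offset=11
After 9 (read(8)): returned 'YHE4DA', offset=17

Answer: MSYHE4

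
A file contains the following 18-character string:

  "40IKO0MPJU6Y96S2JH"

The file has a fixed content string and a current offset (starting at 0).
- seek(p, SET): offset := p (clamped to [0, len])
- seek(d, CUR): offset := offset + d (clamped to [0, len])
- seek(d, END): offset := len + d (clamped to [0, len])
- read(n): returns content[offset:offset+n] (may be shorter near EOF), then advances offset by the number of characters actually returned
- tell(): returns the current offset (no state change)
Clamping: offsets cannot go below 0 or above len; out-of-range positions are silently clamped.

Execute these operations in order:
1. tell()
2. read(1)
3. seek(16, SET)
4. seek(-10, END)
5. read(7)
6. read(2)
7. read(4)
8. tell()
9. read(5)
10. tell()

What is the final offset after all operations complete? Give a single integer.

Answer: 18

Derivation:
After 1 (tell()): offset=0
After 2 (read(1)): returned '4', offset=1
After 3 (seek(16, SET)): offset=16
After 4 (seek(-10, END)): offset=8
After 5 (read(7)): returned 'JU6Y96S', offset=15
After 6 (read(2)): returned '2J', offset=17
After 7 (read(4)): returned 'H', offset=18
After 8 (tell()): offset=18
After 9 (read(5)): returned '', offset=18
After 10 (tell()): offset=18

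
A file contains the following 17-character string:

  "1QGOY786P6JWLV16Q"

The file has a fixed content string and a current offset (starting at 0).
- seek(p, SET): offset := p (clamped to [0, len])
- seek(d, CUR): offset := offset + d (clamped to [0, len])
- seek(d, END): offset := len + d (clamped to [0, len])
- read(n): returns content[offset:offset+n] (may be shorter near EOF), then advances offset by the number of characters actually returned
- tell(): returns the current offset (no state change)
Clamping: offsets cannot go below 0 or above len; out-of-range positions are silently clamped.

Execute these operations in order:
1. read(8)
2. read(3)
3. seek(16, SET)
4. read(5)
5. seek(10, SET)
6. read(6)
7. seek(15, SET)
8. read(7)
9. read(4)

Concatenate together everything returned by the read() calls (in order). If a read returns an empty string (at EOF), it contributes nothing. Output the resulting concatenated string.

Answer: 1QGOY786P6JQJWLV166Q

Derivation:
After 1 (read(8)): returned '1QGOY786', offset=8
After 2 (read(3)): returned 'P6J', offset=11
After 3 (seek(16, SET)): offset=16
After 4 (read(5)): returned 'Q', offset=17
After 5 (seek(10, SET)): offset=10
After 6 (read(6)): returned 'JWLV16', offset=16
After 7 (seek(15, SET)): offset=15
After 8 (read(7)): returned '6Q', offset=17
After 9 (read(4)): returned '', offset=17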